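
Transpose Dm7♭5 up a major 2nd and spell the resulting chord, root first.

Transposed root: D → E (major 2nd up). So we spell E half-diminished seventh:
Root: E
Minor 3rd (3rd): G
Diminished 5th (5th): Bb
Minor 7th (7th): D

E – G – Bb – D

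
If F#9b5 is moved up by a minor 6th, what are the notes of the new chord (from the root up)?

F# up a minor 6th → D. New chord: D dominant ninth flat five.
root → D
3rd (major 3rd) → F#
5th (diminished 5th) → Ab
7th (minor 7th) → C
9th (major 9th) → E

D  F#  Ab  C  E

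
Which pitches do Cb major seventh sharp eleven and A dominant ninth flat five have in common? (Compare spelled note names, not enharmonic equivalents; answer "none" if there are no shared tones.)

Cb major seventh sharp eleven = C-flat, E-flat, G-flat, B-flat, F.
A dominant ninth flat five = A, C-sharp, E-flat, G, B.
Shared: E-flat.

E-flat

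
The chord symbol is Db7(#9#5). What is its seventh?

C♭

Root of Db7(#9#5) = D♭. The 7th is a minor 7th: D♭ up a minor 7th → C♭.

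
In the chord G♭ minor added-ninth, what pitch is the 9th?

A-flat

Root of G♭ minor added-ninth = G-flat. The 9th is a major 9th: G-flat up a major 9th → A-flat.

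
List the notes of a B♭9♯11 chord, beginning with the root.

Bb, D, F, Ab, C, E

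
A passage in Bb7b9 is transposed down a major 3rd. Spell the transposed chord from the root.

Transposed root: Bb → Gb (major 3rd down). So we spell Gb dominant seventh flat nine:
- root: Gb
- major 3rd: Bb
- perfect 5th: Db
- minor 7th: Fb
- minor 9th: Abb

Gb  Bb  Db  Fb  Abb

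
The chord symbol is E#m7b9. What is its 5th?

B#

Root of E#m7b9 = E#. The 5th is a perfect 5th: E# up a perfect 5th → B#.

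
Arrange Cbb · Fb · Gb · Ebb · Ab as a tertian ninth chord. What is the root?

Arranged so that each adjacent pair is a third by letter name: Fb – Ab – Cbb – Ebb – Gb.
The bottom of that stack, Fb, is the root (this is Fb dominant ninth flat five).

Fb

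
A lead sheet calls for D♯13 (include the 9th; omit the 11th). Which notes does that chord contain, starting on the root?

Root D♯, quality dominant thirteenth:
root → D♯
3rd (major 3rd) → F𝄪
5th (perfect 5th) → A♯
7th (minor 7th) → C♯
9th (major 9th) → E♯
13th (major 13th) → B♯

D♯, F𝄪, A♯, C♯, E♯, B♯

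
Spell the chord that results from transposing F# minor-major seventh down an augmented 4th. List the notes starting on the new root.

C – Eb – G – B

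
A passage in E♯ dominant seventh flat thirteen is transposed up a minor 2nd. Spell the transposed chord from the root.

E# up a minor 2nd → F#. New chord: F# dominant seventh flat thirteen.
F# — root
A# — major 3rd
C# — perfect 5th
E — minor 7th
D — minor 13th

F# A# C# E D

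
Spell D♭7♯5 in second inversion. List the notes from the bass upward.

In root position, D♭7♯5 is Db–F–A–Cb.
Second inversion puts the fifth (A) in the bass.

A, Cb, Db, F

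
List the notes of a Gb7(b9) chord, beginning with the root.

Gb7(b9): dominant seventh flat nine on G♭.
Root: G♭
Major 3rd (3rd): B♭
Perfect 5th (5th): D♭
Minor 7th (7th): F♭
Minor 9th (9th): A𝄫

G♭, B♭, D♭, F♭, A𝄫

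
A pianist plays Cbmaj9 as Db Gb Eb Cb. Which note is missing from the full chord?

Cbmaj9 = Cb, Eb, Gb, Bb, Db. The voicing lacks the 7th (major 7th), Bb.

Bb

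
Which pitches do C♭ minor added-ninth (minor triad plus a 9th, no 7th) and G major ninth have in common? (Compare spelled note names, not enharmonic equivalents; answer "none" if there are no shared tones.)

none

C♭ minor added-ninth = C-flat, E-double-flat, G-flat, D-flat.
G major ninth = G, B, D, F-sharp, A.
Shared: none.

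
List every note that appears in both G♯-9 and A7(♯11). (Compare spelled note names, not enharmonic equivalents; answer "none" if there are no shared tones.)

G♯-9: G# B D# F# A#
A7(♯11): A C# E G D#
Common to both → D#.

D#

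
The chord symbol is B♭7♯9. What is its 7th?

B♭7♯9 is built on Bb; its 7th is a minor 7th above the root.
A seventh above B uses the letter A, and the minor 7th above Bb is Ab.

Ab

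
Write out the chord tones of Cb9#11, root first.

Root C♭, quality dominant ninth sharp eleven:
Root: C♭
Major 3rd (3rd): E♭
Perfect 5th (5th): G♭
Minor 7th (7th): B𝄫
Major 9th (9th): D♭
Augmented 11th (11th): F

C♭, E♭, G♭, B𝄫, D♭, F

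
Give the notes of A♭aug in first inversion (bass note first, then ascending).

C, E, Ab

A♭aug = Ab–C–E; first inversion → third (C) lowest.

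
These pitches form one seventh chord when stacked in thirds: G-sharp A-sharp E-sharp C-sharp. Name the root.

A-sharp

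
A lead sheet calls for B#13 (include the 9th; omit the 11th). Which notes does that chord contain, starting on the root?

B#13 is a dominant thirteenth built on B#.
B# — root
D## — major 3rd
F## — perfect 5th
A# — minor 7th
C## — major 9th
G## — major 13th

B# D## F## A# C## G##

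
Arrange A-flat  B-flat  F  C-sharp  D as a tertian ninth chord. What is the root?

Stacking in thirds gives B-flat – D – F – A-flat – C-sharp, so B-flat is the root — B-flat dominant seventh sharp nine.

B-flat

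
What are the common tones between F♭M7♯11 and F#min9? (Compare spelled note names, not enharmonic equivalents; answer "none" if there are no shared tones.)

F♭M7♯11: Fb Ab Cb Eb Bb
F#min9: F# A C# E G#
Common to both → none.

none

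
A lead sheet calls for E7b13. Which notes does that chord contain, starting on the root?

E G♯ B D C

E7b13: dominant seventh flat thirteen on E.
E — root
G♯ — major 3rd
B — perfect 5th
D — minor 7th
C — minor 13th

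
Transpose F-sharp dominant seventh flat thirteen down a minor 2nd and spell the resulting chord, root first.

A minor 2nd down from F-sharp is E-sharp, so the new chord is E-sharp dominant seventh flat thirteen.
E-sharp — root
G-double-sharp — major 3rd
B-sharp — perfect 5th
D-sharp — minor 7th
C-sharp — minor 13th

E-sharp G-double-sharp B-sharp D-sharp C-sharp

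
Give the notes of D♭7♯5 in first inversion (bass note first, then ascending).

F – A – C♭ – D♭

In root position, D♭7♯5 is D♭–F–A–C♭.
First inversion puts the third (F) in the bass.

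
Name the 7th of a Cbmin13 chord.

Root of Cbmin13 = Cb. The 7th is a minor 7th: Cb up a minor 7th → Bbb.

Bbb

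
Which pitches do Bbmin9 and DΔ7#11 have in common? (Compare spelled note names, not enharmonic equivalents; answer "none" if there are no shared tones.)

none

Bbmin9 = Bb, Db, F, Ab, C.
DΔ7#11 = D, F#, A, C#, G#.
Shared: none.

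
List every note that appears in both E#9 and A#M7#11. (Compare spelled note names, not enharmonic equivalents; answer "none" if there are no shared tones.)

E#9 = E#, G##, B#, D#, F##.
A#M7#11 = A#, C##, E#, G##, D##.
Shared: E#, G##.

E# G##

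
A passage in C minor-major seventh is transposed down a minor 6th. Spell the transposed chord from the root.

E, G, B, D#

A minor 6th down from C is E, so the new chord is E minor-major seventh.
root → E
3rd (minor 3rd) → G
5th (perfect 5th) → B
7th (major 7th) → D#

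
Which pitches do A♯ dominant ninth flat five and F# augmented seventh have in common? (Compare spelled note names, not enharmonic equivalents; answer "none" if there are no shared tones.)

A-sharp – C-double-sharp – E

A♯ dominant ninth flat five = A-sharp, C-double-sharp, E, G-sharp, B-sharp.
F# augmented seventh = F-sharp, A-sharp, C-double-sharp, E.
Shared: A-sharp, C-double-sharp, E.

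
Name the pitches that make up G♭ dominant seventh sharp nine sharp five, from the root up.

G-flat, B-flat, D, F-flat, A

Root G-flat, quality dominant seventh sharp nine sharp five:
G-flat — root
B-flat — major 3rd
D — augmented 5th
F-flat — minor 7th
A — augmented 9th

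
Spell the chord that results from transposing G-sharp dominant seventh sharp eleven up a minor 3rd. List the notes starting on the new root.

A minor 3rd up from G# is B, so the new chord is B dominant seventh sharp eleven.
root → B
3rd (major 3rd) → D#
5th (perfect 5th) → F#
7th (minor 7th) → A
11th (augmented 11th) → E#

B, D#, F#, A, E#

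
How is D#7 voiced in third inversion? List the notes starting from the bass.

D#7 = D#–F##–A#–C#; third inversion → seventh (C#) lowest.

C# – D# – F## – A#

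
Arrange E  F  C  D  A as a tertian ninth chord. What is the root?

D

Stacking in thirds gives D – F – A – C – E, so D is the root — D minor ninth.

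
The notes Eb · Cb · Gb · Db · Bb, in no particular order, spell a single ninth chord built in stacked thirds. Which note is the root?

Cb

Stacking in thirds gives Cb – Eb – Gb – Bb – Db, so Cb is the root — Cb major ninth.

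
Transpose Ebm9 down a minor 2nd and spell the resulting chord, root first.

D – F – A – C – E

A minor 2nd down from Eb is D, so the new chord is D minor ninth.
D — root
F — minor 3rd
A — perfect 5th
C — minor 7th
E — major 9th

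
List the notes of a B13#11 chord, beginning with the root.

B D# F# A C# E# G#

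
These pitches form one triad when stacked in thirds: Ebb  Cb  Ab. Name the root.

Ab

Arranged so that each adjacent pair is a third by letter name: Ab – Cb – Ebb.
The bottom of that stack, Ab, is the root (this is Ab diminished triad).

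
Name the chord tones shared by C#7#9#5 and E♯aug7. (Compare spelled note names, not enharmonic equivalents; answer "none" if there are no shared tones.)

E#, G##

C#7#9#5: C# E# G## B D##
E♯aug7: E# G## B## D#
Common to both → E#, G##.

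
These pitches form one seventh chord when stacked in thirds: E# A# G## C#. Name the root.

A#

Arranged so that each adjacent pair is a third by letter name: A# – C# – E# – G##.
The bottom of that stack, A#, is the root (this is A# minor-major seventh).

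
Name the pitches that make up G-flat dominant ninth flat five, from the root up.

Root Gb, quality dominant ninth flat five:
- root: Gb
- major 3rd: Bb
- diminished 5th: Dbb
- minor 7th: Fb
- major 9th: Ab

Gb, Bb, Dbb, Fb, Ab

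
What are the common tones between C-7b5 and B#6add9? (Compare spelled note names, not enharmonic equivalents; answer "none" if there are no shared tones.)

none

C-7b5: C E♭ G♭ B♭
B#6add9: B♯ D𝄪 F𝄪 G𝄪 C𝄪
Common to both → none.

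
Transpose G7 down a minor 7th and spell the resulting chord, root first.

Transposed root: G → A (minor 7th down). So we spell A dominant seventh:
- root: A
- major 3rd: C#
- perfect 5th: E
- minor 7th: G

A – C# – E – G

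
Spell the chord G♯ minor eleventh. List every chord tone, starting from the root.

G#, B, D#, F#, A#, C#

Root G#, quality minor eleventh:
Root: G#
Minor 3rd (3rd): B
Perfect 5th (5th): D#
Minor 7th (7th): F#
Major 9th (9th): A#
Perfect 11th (11th): C#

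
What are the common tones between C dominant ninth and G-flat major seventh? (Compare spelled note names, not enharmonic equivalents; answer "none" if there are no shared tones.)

B♭

C dominant ninth = C, E, G, B♭, D.
G-flat major seventh = G♭, B♭, D♭, F.
Shared: B♭.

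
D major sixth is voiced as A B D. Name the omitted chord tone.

F-sharp

The full D major sixth chord is D, F-sharp, A, B.
Comparing with the voicing, the major 3rd (3rd) — F-sharp — is absent.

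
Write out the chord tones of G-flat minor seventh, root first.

G-flat – B-double-flat – D-flat – F-flat

G-flat minor seventh is a minor seventh built on G-flat.
G-flat — root
B-double-flat — minor 3rd
D-flat — perfect 5th
F-flat — minor 7th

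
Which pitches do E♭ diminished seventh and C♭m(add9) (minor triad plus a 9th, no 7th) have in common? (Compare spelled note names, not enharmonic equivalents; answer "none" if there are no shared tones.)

Gb

E♭ diminished seventh: Eb Gb Bbb Dbb
C♭m(add9): Cb Ebb Gb Db
Common to both → Gb.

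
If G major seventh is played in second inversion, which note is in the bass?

D

G major seventh in root position is G–B–D–F-sharp.
Second inversion places the fifth in the bass, which is D.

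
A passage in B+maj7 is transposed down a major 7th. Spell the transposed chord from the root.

A major 7th down from B is C, so the new chord is C augmented major seventh.
root → C
3rd (major 3rd) → E
5th (augmented 5th) → G♯
7th (major 7th) → B

C E G♯ B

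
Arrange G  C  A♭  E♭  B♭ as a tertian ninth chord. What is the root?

A♭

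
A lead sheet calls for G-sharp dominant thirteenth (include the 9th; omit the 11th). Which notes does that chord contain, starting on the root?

Root G-sharp, quality dominant thirteenth:
root → G-sharp
3rd (major 3rd) → B-sharp
5th (perfect 5th) → D-sharp
7th (minor 7th) → F-sharp
9th (major 9th) → A-sharp
13th (major 13th) → E-sharp

G-sharp, B-sharp, D-sharp, F-sharp, A-sharp, E-sharp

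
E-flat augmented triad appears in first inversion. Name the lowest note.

G

E-flat augmented triad in root position is E♭–G–B.
First inversion places the third in the bass, which is G.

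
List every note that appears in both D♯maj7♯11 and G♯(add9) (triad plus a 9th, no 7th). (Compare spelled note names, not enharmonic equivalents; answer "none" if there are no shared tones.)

D# A#

D♯maj7♯11 = D#, F##, A#, C##, G##.
G♯(add9) = G#, B#, D#, A#.
Shared: D#, A#.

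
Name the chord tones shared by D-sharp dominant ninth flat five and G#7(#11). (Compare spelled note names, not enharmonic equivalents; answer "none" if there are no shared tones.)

D#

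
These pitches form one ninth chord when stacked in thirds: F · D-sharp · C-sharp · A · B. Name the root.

B

Arranged so that each adjacent pair is a third by letter name: B – D-sharp – F – A – C-sharp.
The bottom of that stack, B, is the root (this is B dominant ninth flat five).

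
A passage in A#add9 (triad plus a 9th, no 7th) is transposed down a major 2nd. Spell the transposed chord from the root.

G#  B#  D#  A#

Transposed root: A# → G# (major 2nd down). So we spell G# added-ninth:
Root: G#
Major 3rd (3rd): B#
Perfect 5th (5th): D#
Major 9th (9th): A#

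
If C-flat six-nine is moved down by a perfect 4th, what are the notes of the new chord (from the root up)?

Cb down a perfect 4th → Gb. New chord: Gb six-nine.
Gb — root
Bb — major 3rd
Db — perfect 5th
Eb — major 6th
Ab — major 9th

Gb, Bb, Db, Eb, Ab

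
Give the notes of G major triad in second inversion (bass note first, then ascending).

D  G  B

G major triad = G–B–D; second inversion → fifth (D) lowest.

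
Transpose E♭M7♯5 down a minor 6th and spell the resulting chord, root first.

A minor 6th down from Eb is G, so the new chord is G augmented major seventh.
Root: G
Major 3rd (3rd): B
Augmented 5th (5th): D#
Major 7th (7th): F#

G – B – D# – F#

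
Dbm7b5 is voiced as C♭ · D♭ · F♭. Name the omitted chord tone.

Dbm7b5 = D♭, F♭, A𝄫, C♭. The voicing lacks the 5th (diminished 5th), A𝄫.

A𝄫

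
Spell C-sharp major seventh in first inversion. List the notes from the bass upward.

E-sharp – G-sharp – B-sharp – C-sharp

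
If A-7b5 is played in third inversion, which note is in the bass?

G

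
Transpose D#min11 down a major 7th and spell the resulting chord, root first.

E, G, B, D, F#, A

A major 7th down from D# is E, so the new chord is E minor eleventh.
root → E
3rd (minor 3rd) → G
5th (perfect 5th) → B
7th (minor 7th) → D
9th (major 9th) → F#
11th (perfect 11th) → A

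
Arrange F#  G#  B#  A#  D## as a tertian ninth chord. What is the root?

Stacking in thirds gives G# – B# – D## – F# – A#, so G# is the root — G# dominant ninth sharp five.

G#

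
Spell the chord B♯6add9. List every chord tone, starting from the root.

B#, D##, F##, G##, C##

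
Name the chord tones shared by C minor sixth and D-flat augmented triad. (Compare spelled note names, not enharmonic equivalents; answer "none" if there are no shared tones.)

C minor sixth: C E♭ G A
D-flat augmented triad: D♭ F A
Common to both → A.

A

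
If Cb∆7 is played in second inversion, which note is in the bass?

Gb

Cb∆7 in root position is Cb–Eb–Gb–Bb.
Second inversion places the fifth in the bass, which is Gb.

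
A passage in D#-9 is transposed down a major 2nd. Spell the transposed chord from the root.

Transposed root: D# → C# (major 2nd down). So we spell C# minor ninth:
root → C#
3rd (minor 3rd) → E
5th (perfect 5th) → G#
7th (minor 7th) → B
9th (major 9th) → D#

C# – E – G# – B – D#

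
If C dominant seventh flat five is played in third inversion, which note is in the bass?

C dominant seventh flat five in root position is C–E–G♭–B♭.
Third inversion places the seventh in the bass, which is B♭.

B♭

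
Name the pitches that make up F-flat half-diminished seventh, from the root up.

Fb  Abb  Cbb  Ebb

F-flat half-diminished seventh is a half-diminished seventh built on Fb.
Root: Fb
Minor 3rd (3rd): Abb
Diminished 5th (5th): Cbb
Minor 7th (7th): Ebb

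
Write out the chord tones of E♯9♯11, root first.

E#  G##  B#  D#  F##  A##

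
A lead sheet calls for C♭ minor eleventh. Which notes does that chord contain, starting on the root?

C♭ minor eleventh is a minor eleventh built on Cb.
Cb — root
Ebb — minor 3rd
Gb — perfect 5th
Bbb — minor 7th
Db — major 9th
Fb — perfect 11th

Cb, Ebb, Gb, Bbb, Db, Fb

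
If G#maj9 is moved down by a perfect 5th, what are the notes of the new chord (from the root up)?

C# – E# – G# – B# – D#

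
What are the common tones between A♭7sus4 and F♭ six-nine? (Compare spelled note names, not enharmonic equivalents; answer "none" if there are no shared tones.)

Ab, Db, Gb

A♭7sus4: Ab Db Eb Gb
F♭ six-nine: Fb Ab Cb Db Gb
Common to both → Ab, Db, Gb.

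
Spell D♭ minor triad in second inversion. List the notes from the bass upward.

In root position, D♭ minor triad is Db–Fb–Ab.
Second inversion puts the fifth (Ab) in the bass.

Ab, Db, Fb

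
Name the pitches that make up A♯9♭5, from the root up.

Root A#, quality dominant ninth flat five:
Root: A#
Major 3rd (3rd): C##
Diminished 5th (5th): E
Minor 7th (7th): G#
Major 9th (9th): B#

A# – C## – E – G# – B#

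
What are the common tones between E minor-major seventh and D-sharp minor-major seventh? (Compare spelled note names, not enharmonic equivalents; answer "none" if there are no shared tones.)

E minor-major seventh = E, G, B, D-sharp.
D-sharp minor-major seventh = D-sharp, F-sharp, A-sharp, C-double-sharp.
Shared: D-sharp.

D-sharp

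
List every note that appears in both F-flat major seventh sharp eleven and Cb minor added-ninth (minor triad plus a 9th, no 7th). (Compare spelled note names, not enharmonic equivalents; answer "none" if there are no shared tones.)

Cb

F-flat major seventh sharp eleven = Fb, Ab, Cb, Eb, Bb.
Cb minor added-ninth = Cb, Ebb, Gb, Db.
Shared: Cb.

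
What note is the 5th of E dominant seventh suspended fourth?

B

E dominant seventh suspended fourth is built on E; its 5th is a perfect 5th above the root.
A fifth above E uses the letter B, and the perfect 5th above E is B.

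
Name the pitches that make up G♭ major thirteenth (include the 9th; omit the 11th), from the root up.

Gb Bb Db F Ab Eb

G♭ major thirteenth: major thirteenth on Gb.
root → Gb
3rd (major 3rd) → Bb
5th (perfect 5th) → Db
7th (major 7th) → F
9th (major 9th) → Ab
13th (major 13th) → Eb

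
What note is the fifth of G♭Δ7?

G♭Δ7 is built on Gb; its 5th is a perfect 5th above the root.
A fifth above G uses the letter D, and the perfect 5th above Gb is Db.

Db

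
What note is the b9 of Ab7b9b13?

Ab7b9b13 is built on Ab; its 9th is a minor 9th above the root.
A second above A uses the letter B, and the minor 9th above Ab is Bbb.

Bbb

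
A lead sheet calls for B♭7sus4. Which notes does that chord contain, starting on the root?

B♭ E♭ F A♭

B♭7sus4: dominant seventh suspended fourth on B♭.
B♭ — root
E♭ — perfect 4th
F — perfect 5th
A♭ — minor 7th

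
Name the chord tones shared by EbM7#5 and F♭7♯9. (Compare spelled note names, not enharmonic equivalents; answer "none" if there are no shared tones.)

EbM7#5 = Eb, G, B, D.
F♭7♯9 = Fb, Ab, Cb, Ebb, G.
Shared: G.

G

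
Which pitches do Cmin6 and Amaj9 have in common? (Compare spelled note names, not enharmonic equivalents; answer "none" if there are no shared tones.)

A

Cmin6 = C, Eb, G, A.
Amaj9 = A, C#, E, G#, B.
Shared: A.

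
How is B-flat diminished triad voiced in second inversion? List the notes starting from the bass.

F-flat, B-flat, D-flat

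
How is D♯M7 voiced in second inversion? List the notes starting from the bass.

In root position, D♯M7 is D#–F##–A#–C##.
Second inversion puts the fifth (A#) in the bass.

A# – C## – D# – F##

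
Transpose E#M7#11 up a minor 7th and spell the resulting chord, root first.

D#, F##, A#, C##, G##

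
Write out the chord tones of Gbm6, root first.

Gbm6: minor sixth on Gb.
Root: Gb
Minor 3rd (3rd): Bbb
Perfect 5th (5th): Db
Major 6th (6th): Eb

Gb Bbb Db Eb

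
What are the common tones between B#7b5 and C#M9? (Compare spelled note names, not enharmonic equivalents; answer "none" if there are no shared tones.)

B#7b5 = B♯, D𝄪, F♯, A♯.
C#M9 = C♯, E♯, G♯, B♯, D♯.
Shared: B♯.

B♯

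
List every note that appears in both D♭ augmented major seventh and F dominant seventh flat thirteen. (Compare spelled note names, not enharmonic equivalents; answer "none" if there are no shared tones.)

D♭ augmented major seventh: D-flat F A C
F dominant seventh flat thirteen: F A C E-flat D-flat
Common to both → D-flat, F, A, C.

D-flat  F  A  C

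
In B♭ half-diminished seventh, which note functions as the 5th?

F-flat

Root of B♭ half-diminished seventh = B-flat. The 5th is a diminished 5th: B-flat up a diminished 5th → F-flat.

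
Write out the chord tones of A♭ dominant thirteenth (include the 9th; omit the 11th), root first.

Root Ab, quality dominant thirteenth:
root → Ab
3rd (major 3rd) → C
5th (perfect 5th) → Eb
7th (minor 7th) → Gb
9th (major 9th) → Bb
13th (major 13th) → F

Ab  C  Eb  Gb  Bb  F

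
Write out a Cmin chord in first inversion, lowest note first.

Eb – G – C

In root position, Cmin is C–Eb–G.
First inversion puts the third (Eb) in the bass.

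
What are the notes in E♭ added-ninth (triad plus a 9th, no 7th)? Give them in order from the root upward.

E-flat – G – B-flat – F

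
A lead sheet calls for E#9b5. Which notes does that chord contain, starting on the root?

E#  G##  B  D#  F##

Root E#, quality dominant ninth flat five:
Root: E#
Major 3rd (3rd): G##
Diminished 5th (5th): B
Minor 7th (7th): D#
Major 9th (9th): F##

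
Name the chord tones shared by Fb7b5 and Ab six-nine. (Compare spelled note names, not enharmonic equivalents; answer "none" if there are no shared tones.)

A♭

Fb7b5: F♭ A♭ C𝄫 E𝄫
Ab six-nine: A♭ C E♭ F B♭
Common to both → A♭.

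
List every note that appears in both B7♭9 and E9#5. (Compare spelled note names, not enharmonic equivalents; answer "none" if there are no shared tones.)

B7♭9: B D♯ F♯ A C
E9#5: E G♯ B♯ D F♯
Common to both → F♯.

F♯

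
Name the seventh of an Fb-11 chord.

Fb-11 is built on Fb; its 7th is a minor 7th above the root.
A seventh above F uses the letter E, and the minor 7th above Fb is Ebb.

Ebb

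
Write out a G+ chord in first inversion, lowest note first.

G+ = G–B–D#; first inversion → third (B) lowest.

B, D#, G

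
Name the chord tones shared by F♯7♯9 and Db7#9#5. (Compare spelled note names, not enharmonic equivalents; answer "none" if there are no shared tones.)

F♯7♯9: F# A# C# E G##
Db7#9#5: Db F A Cb E
Common to both → E.

E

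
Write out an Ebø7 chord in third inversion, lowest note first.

D♭ – E♭ – G♭ – B𝄫

In root position, Ebø7 is E♭–G♭–B𝄫–D♭.
Third inversion puts the seventh (D♭) in the bass.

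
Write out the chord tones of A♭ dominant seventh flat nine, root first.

Root A-flat, quality dominant seventh flat nine:
Root: A-flat
Major 3rd (3rd): C
Perfect 5th (5th): E-flat
Minor 7th (7th): G-flat
Minor 9th (9th): B-double-flat

A-flat, C, E-flat, G-flat, B-double-flat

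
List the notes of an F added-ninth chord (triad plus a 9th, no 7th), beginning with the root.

F, A, C, G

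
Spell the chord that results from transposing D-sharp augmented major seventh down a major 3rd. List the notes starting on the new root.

A major 3rd down from D-sharp is B, so the new chord is B augmented major seventh.
B — root
D-sharp — major 3rd
F-double-sharp — augmented 5th
A-sharp — major 7th

B  D-sharp  F-double-sharp  A-sharp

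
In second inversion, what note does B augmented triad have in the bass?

B augmented triad in root position is B–D#–F##.
Second inversion places the fifth in the bass, which is F##.

F##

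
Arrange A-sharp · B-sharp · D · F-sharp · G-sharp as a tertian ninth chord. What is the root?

Stacking in thirds gives G-sharp – B-sharp – D – F-sharp – A-sharp, so G-sharp is the root — G-sharp dominant ninth flat five.

G-sharp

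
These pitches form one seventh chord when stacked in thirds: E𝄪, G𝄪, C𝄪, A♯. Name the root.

A♯

Arranged so that each adjacent pair is a third by letter name: A♯ – C𝄪 – E𝄪 – G𝄪.
The bottom of that stack, A♯, is the root (this is A♯ augmented major seventh).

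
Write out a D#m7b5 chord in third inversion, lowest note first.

C# D# F# A

In root position, D#m7b5 is D#–F#–A–C#.
Third inversion puts the seventh (C#) in the bass.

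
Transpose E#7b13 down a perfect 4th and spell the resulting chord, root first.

Transposed root: E# → B# (perfect 4th down). So we spell B# dominant seventh flat thirteen:
root → B#
3rd (major 3rd) → D##
5th (perfect 5th) → F##
7th (minor 7th) → A#
13th (minor 13th) → G#

B#, D##, F##, A#, G#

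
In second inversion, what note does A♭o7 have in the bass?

Ebb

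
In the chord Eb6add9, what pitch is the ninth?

F

Eb6add9 is built on Eb; its 9th is a major 9th above the root.
A second above E uses the letter F, and the major 9th above Eb is F.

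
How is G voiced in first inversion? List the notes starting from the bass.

B, D, G

In root position, G is G–B–D.
First inversion puts the third (B) in the bass.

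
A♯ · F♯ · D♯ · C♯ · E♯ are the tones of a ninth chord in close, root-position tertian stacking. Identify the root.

Stacking in thirds gives D♯ – F♯ – A♯ – C♯ – E♯, so D♯ is the root — D♯ minor ninth.

D♯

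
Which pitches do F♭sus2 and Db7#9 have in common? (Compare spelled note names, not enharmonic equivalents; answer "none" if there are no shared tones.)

F♭sus2: Fb Gb Cb
Db7#9: Db F Ab Cb E
Common to both → Cb.

Cb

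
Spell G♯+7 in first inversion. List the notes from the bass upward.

B♯  D𝄪  F♯  G♯

In root position, G♯+7 is G♯–B♯–D𝄪–F♯.
First inversion puts the third (B♯) in the bass.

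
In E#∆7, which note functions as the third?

Root of E#∆7 = E#. The 3rd is a major 3rd: E# up a major 3rd → G##.

G##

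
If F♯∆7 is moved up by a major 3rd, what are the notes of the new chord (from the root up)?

F# up a major 3rd → A#. New chord: A# major seventh.
root → A#
3rd (major 3rd) → C##
5th (perfect 5th) → E#
7th (major 7th) → G##

A# C## E# G##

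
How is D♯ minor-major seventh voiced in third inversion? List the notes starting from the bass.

C-double-sharp – D-sharp – F-sharp – A-sharp

In root position, D♯ minor-major seventh is D-sharp–F-sharp–A-sharp–C-double-sharp.
Third inversion puts the seventh (C-double-sharp) in the bass.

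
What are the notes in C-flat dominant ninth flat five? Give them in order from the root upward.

C-flat dominant ninth flat five: dominant ninth flat five on Cb.
Root: Cb
Major 3rd (3rd): Eb
Diminished 5th (5th): Gbb
Minor 7th (7th): Bbb
Major 9th (9th): Db

Cb Eb Gbb Bbb Db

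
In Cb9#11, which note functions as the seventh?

Cb9#11 is built on Cb; its 7th is a minor 7th above the root.
A seventh above C uses the letter B, and the minor 7th above Cb is Bbb.

Bbb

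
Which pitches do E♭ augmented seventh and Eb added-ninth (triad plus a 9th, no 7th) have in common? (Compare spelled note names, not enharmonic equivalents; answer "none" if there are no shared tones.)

E-flat – G

E♭ augmented seventh: E-flat G B D-flat
Eb added-ninth: E-flat G B-flat F
Common to both → E-flat, G.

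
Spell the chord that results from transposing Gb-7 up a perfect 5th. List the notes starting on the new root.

A perfect 5th up from Gb is Db, so the new chord is Db minor seventh.
Db — root
Fb — minor 3rd
Ab — perfect 5th
Cb — minor 7th

Db, Fb, Ab, Cb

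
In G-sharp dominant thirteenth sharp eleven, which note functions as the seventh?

F-sharp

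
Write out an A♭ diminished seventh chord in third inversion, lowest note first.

A♭ diminished seventh = A-flat–C-flat–E-double-flat–G-double-flat; third inversion → seventh (G-double-flat) lowest.

G-double-flat A-flat C-flat E-double-flat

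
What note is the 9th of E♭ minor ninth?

F

Root of E♭ minor ninth = Eb. The 9th is a major 9th: Eb up a major 9th → F.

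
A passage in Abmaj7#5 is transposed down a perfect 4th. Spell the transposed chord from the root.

Eb, G, B, D

Transposed root: Ab → Eb (perfect 4th down). So we spell Eb augmented major seventh:
Eb — root
G — major 3rd
B — augmented 5th
D — major 7th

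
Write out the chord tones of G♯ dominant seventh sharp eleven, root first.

G-sharp, B-sharp, D-sharp, F-sharp, C-double-sharp

G♯ dominant seventh sharp eleven is a dominant seventh sharp eleven built on G-sharp.
Root: G-sharp
Major 3rd (3rd): B-sharp
Perfect 5th (5th): D-sharp
Minor 7th (7th): F-sharp
Augmented 11th (11th): C-double-sharp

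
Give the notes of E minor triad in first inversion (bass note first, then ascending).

G B E

In root position, E minor triad is E–G–B.
First inversion puts the third (G) in the bass.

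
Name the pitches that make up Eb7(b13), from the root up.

Eb – G – Bb – Db – Cb

Root Eb, quality dominant seventh flat thirteen:
Eb — root
G — major 3rd
Bb — perfect 5th
Db — minor 7th
Cb — minor 13th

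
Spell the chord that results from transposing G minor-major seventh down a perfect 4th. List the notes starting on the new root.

D  F  A  C-sharp

G down a perfect 4th → D. New chord: D minor-major seventh.
root → D
3rd (minor 3rd) → F
5th (perfect 5th) → A
7th (major 7th) → C-sharp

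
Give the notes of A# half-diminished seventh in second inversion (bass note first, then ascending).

A# half-diminished seventh = A-sharp–C-sharp–E–G-sharp; second inversion → fifth (E) lowest.

E – G-sharp – A-sharp – C-sharp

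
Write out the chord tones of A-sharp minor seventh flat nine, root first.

A# – C# – E# – G# – B

Root A#, quality minor seventh flat nine:
A# — root
C# — minor 3rd
E# — perfect 5th
G# — minor 7th
B — minor 9th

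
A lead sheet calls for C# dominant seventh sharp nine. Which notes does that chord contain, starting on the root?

C# dominant seventh sharp nine is a dominant seventh sharp nine built on C-sharp.
- root: C-sharp
- major 3rd: E-sharp
- perfect 5th: G-sharp
- minor 7th: B
- augmented 9th: D-double-sharp

C-sharp, E-sharp, G-sharp, B, D-double-sharp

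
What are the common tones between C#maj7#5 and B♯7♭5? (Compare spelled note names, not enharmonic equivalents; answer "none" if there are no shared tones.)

B#

C#maj7#5 = C#, E#, G##, B#.
B♯7♭5 = B#, D##, F#, A#.
Shared: B#.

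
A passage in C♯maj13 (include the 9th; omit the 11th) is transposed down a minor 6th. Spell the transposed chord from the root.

C♯ down a minor 6th → E♯. New chord: E♯ major thirteenth.
E♯ — root
G𝄪 — major 3rd
B♯ — perfect 5th
D𝄪 — major 7th
F𝄪 — major 9th
C𝄪 — major 13th

E♯, G𝄪, B♯, D𝄪, F𝄪, C𝄪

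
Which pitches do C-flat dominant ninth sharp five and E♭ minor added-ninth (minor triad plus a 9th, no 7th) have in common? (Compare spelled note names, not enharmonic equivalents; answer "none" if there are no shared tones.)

C-flat dominant ninth sharp five = C-flat, E-flat, G, B-double-flat, D-flat.
E♭ minor added-ninth = E-flat, G-flat, B-flat, F.
Shared: E-flat.

E-flat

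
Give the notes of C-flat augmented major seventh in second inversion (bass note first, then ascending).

C-flat augmented major seventh = Cb–Eb–G–Bb; second inversion → fifth (G) lowest.

G – Bb – Cb – Eb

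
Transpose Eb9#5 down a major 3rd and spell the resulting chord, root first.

Cb – Eb – G – Bbb – Db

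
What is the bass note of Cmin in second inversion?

G

Cmin in root position is C–Eb–G.
Second inversion places the fifth in the bass, which is G.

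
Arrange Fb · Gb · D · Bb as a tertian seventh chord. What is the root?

Gb

Arranged so that each adjacent pair is a third by letter name: Gb – Bb – D – Fb.
The bottom of that stack, Gb, is the root (this is Gb augmented seventh).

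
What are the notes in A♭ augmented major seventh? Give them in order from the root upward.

A-flat, C, E, G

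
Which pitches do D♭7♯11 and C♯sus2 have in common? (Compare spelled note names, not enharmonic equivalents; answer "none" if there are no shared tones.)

none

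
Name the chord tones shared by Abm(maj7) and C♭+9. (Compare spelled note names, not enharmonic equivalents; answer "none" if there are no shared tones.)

Abm(maj7): Ab Cb Eb G
C♭+9: Cb Eb G Bbb Db
Common to both → Cb, Eb, G.

Cb Eb G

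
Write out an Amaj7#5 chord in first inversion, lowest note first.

In root position, Amaj7#5 is A–C#–E#–G#.
First inversion puts the third (C#) in the bass.

C# E# G# A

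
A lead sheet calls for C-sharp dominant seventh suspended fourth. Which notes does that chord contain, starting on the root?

C-sharp – F-sharp – G-sharp – B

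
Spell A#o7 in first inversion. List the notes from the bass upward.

C♯  E  G  A♯

In root position, A#o7 is A♯–C♯–E–G.
First inversion puts the third (C♯) in the bass.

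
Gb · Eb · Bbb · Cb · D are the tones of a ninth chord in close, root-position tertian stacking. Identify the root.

Arranged so that each adjacent pair is a third by letter name: Cb – Eb – Gb – Bbb – D.
The bottom of that stack, Cb, is the root (this is Cb dominant seventh sharp nine).

Cb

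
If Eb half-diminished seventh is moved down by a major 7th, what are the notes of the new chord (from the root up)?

F-flat – A-double-flat – C-double-flat – E-double-flat

A major 7th down from E-flat is F-flat, so the new chord is F-flat half-diminished seventh.
- root: F-flat
- minor 3rd: A-double-flat
- diminished 5th: C-double-flat
- minor 7th: E-double-flat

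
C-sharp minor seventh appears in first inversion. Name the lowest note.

E

C-sharp minor seventh in root position is C#–E–G#–B.
First inversion places the third in the bass, which is E.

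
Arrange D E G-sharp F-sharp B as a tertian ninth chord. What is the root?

E

Arranged so that each adjacent pair is a third by letter name: E – G-sharp – B – D – F-sharp.
The bottom of that stack, E, is the root (this is E dominant ninth).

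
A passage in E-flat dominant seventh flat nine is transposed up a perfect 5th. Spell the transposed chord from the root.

B♭, D, F, A♭, C♭

E♭ up a perfect 5th → B♭. New chord: B♭ dominant seventh flat nine.
B♭ — root
D — major 3rd
F — perfect 5th
A♭ — minor 7th
C♭ — minor 9th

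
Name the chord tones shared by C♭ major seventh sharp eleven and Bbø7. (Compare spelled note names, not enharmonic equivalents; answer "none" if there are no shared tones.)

Bb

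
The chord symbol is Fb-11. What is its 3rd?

A𝄫

Root of Fb-11 = F♭. The 3rd is a minor 3rd: F♭ up a minor 3rd → A𝄫.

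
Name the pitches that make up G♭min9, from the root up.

G♭min9: minor ninth on G♭.
G♭ — root
B𝄫 — minor 3rd
D♭ — perfect 5th
F♭ — minor 7th
A♭ — major 9th

G♭ B𝄫 D♭ F♭ A♭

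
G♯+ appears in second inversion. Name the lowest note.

D##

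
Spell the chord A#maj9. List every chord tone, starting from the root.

A#, C##, E#, G##, B#

Root A#, quality major ninth:
A# — root
C## — major 3rd
E# — perfect 5th
G## — major 7th
B# — major 9th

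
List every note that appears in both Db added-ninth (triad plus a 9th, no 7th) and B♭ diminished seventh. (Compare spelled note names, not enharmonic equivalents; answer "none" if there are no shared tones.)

D-flat

Db added-ninth = D-flat, F, A-flat, E-flat.
B♭ diminished seventh = B-flat, D-flat, F-flat, A-double-flat.
Shared: D-flat.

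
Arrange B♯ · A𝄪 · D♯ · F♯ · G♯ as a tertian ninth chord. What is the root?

G♯

Arranged so that each adjacent pair is a third by letter name: G♯ – B♯ – D♯ – F♯ – A𝄪.
The bottom of that stack, G♯, is the root (this is G♯ dominant seventh sharp nine).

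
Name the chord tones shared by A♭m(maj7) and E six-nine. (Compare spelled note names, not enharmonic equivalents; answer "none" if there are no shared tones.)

none

A♭m(maj7): Ab Cb Eb G
E six-nine: E G# B C# F#
Common to both → none.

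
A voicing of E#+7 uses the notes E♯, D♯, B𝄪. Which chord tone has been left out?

G𝄪

E#+7 = E♯, G𝄪, B𝄪, D♯. The voicing lacks the 3rd (major 3rd), G𝄪.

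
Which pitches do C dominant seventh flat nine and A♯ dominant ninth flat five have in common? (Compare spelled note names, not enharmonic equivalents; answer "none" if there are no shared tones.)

C dominant seventh flat nine: C E G Bb Db
A♯ dominant ninth flat five: A# C## E G# B#
Common to both → E.

E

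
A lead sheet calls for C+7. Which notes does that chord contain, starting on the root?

C+7 is an augmented seventh built on C.
- root: C
- major 3rd: E
- augmented 5th: G#
- minor 7th: Bb

C  E  G#  Bb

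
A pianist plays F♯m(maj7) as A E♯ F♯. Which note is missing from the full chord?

C♯

The full F♯m(maj7) chord is F♯, A, C♯, E♯.
Comparing with the voicing, the perfect 5th (5th) — C♯ — is absent.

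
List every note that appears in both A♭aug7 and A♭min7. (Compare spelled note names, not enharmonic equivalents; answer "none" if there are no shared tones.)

Ab  Gb

A♭aug7: Ab C E Gb
A♭min7: Ab Cb Eb Gb
Common to both → Ab, Gb.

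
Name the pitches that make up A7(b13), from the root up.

A  C#  E  G  F

A7(b13) is a dominant seventh flat thirteen built on A.
root → A
3rd (major 3rd) → C#
5th (perfect 5th) → E
7th (minor 7th) → G
13th (minor 13th) → F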